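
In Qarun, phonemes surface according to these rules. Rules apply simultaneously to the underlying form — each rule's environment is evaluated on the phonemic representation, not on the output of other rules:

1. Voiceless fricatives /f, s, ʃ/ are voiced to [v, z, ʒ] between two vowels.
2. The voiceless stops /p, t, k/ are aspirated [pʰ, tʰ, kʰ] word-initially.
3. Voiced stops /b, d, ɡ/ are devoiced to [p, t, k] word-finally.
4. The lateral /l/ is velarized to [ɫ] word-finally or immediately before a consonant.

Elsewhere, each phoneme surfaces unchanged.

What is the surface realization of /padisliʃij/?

Rule 2 applies to /p/ (word-initial: word-initially) → [pʰ].
/d/ — between /a/ and /i/; rule 3 does not apply here → [d].
/s/ (between /i/ and /l/) fails the environment for rule 1, so it stays [s].
/l/ (between /s/ and /i/): rule 4 targets it, but not word-finally or immediately before a consonant → unchanged [l].
/ʃ/ (between /i/ and /i/): between two vowels, so rule 1 applies → [ʒ].

[pʰadisliʒij]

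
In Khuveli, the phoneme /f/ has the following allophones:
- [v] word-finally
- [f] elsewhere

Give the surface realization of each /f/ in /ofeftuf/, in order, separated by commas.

[f], [f], [v]

Occurrence 1 (position 2): no conditioning environment matches → elsewhere allophone [f].
Occurrence 2 (position 4): no conditioning environment matches → elsewhere allophone [f].
Occurrence 3 (position 7): word-finally → [v].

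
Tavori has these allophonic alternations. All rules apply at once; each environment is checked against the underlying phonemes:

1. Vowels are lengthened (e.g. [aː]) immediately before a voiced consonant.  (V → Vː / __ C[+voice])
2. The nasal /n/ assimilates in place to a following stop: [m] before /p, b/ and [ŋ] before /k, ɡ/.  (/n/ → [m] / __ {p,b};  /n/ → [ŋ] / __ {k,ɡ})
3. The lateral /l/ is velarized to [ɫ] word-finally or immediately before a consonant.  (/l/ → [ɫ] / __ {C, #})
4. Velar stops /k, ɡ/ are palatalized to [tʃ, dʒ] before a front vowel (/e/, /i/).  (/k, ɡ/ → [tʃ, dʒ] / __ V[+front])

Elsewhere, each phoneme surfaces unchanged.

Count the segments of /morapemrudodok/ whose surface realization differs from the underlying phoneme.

Segments that undergo a rule: /o/ → [oː] (rule 1); /e/ → [eː] (rule 1); /u/ → [uː] (rule 1); /o/ → [oː] (rule 1).
All other segments surface unchanged.

4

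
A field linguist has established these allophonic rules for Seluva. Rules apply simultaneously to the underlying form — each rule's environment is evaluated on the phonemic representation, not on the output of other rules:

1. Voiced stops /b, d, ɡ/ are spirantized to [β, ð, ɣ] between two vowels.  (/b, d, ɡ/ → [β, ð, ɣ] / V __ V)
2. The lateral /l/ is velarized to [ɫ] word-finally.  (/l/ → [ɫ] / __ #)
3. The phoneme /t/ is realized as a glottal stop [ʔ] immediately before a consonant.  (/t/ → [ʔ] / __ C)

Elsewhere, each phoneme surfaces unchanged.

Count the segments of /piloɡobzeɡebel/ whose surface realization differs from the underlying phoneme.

Segments that undergo a rule: /ɡ/ → [ɣ] (rule 1); /ɡ/ → [ɣ] (rule 1); /b/ → [β] (rule 1); /l/ → [ɫ] (rule 2).
All other segments surface unchanged.

4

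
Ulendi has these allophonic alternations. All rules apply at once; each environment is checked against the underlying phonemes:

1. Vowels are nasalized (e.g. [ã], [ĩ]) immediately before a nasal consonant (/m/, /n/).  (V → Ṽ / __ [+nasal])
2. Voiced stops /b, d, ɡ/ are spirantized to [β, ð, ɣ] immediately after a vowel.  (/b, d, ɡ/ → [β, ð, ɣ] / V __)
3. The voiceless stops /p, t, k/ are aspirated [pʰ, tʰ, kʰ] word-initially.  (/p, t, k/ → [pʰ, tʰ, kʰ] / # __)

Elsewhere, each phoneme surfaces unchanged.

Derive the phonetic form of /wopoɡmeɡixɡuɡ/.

[wopoɣmeɣixɡuɣ]

/w/ stays [w].
/o/ — between /w/ and /p/; rule 1 does not apply here → [o].
/p/ (between /o/ and /o/): rule 3 targets it, but not word-initially → unchanged [p].
/o/ (between /p/ and /ɡ/): rule 1 targets it, but not before a nasal consonant → unchanged [o].
/ɡ/ (between /o/ and /m/) occurs immediately after a vowel → [ɣ] by rule 2.
/m/ (between /ɡ/ and /e/): no rule targets it → [m].
/e/ (between /m/ and /ɡ/) is in the target of rule 1 but the environment (before a nasal consonant) is not met → [e].
/ɡ/ meets the environment for rule 2 (immediately after a vowel) → [ɣ].
/i/ (between /ɡ/ and /x/) is in the target of rule 1 but the environment (before a nasal consonant) is not met → [i].
/x/ (between /i/ and /ɡ/) is unaffected → [x].
/ɡ/ (between /x/ and /u/) is in the target of rule 2 but the environment (immediately after a vowel) is not met → [ɡ].
/u/ (between /ɡ/ and /ɡ/) is in the target of rule 1 but the environment (before a nasal consonant) is not met → [u].
/ɡ/ (word-final): immediately after a vowel, so rule 2 applies → [ɣ].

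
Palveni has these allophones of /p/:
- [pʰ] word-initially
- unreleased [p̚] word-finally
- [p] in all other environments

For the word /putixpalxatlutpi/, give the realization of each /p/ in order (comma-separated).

Occurrence 1 (position 1): word-initially → [pʰ].
Occurrence 2 (position 6): no conditioning environment matches → elsewhere allophone [p].
Occurrence 3 (position 15): no conditioning environment matches → elsewhere allophone [p].

[pʰ], [p], [p]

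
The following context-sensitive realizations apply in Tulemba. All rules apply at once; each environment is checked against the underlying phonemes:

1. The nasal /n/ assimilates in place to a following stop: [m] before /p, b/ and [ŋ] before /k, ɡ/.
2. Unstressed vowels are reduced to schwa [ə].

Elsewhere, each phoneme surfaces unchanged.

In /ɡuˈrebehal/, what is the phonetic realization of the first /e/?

/e/ — between /r/ and /b/; rule 2 does not apply here → [e].

[e]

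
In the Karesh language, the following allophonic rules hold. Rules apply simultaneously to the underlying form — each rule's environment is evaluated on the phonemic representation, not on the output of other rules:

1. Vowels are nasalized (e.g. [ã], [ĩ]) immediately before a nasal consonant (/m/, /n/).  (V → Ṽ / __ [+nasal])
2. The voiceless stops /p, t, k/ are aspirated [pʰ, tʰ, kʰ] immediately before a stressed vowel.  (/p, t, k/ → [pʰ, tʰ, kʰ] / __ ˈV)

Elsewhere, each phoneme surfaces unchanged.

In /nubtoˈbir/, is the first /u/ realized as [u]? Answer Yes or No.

Yes

/u/ — between /n/ and /b/; rule 1 does not apply here → [u].
The actual realization is [u], which matches [u].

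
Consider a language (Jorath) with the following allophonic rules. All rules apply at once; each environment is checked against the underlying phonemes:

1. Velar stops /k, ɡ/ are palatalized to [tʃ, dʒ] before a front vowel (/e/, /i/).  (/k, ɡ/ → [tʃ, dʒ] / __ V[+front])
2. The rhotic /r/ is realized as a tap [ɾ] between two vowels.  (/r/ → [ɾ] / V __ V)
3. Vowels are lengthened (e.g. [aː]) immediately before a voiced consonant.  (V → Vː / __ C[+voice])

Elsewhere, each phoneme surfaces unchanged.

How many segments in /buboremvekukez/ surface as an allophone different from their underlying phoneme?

6

Segments that undergo a rule: /u/ → [uː] (rule 3); /o/ → [oː] (rule 3); /r/ → [ɾ] (rule 2); /e/ → [eː] (rule 3); /k/ → [tʃ] (rule 1); /e/ → [eː] (rule 3).
All other segments surface unchanged.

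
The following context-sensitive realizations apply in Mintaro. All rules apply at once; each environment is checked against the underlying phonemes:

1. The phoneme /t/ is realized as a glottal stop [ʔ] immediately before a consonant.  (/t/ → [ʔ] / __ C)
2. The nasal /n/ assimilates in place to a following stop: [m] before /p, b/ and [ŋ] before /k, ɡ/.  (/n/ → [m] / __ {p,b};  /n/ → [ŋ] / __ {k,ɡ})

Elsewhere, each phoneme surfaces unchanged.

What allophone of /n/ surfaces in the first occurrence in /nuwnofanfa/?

[n]

/n/ (word-initial) is in the target of rule 2 but the environment (before a labial or velar stop) is not met → [n].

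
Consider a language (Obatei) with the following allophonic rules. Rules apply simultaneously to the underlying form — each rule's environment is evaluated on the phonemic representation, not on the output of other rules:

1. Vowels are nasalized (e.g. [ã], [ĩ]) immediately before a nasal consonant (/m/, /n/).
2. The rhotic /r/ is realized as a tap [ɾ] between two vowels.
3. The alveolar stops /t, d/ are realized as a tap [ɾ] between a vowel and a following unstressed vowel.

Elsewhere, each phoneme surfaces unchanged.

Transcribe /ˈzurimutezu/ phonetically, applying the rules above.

/z/ stays [z].
/u/ (between /z/ and /r/) is in the target of rule 1 but the environment (before a nasal consonant) is not met → [u].
Rule 2 applies to /r/ (between /u/ and /i/: between two vowels) → [ɾ].
Rule 1 applies to /i/ (between /r/ and /m/: before a nasal consonant) → [ĩ].
/m/ — not in any rule's target class → [m].
/u/ — between /m/ and /t/; rule 1 does not apply here → [u].
/t/ (between /u/ and /e/) occurs between a vowel and a following unstressed vowel → [ɾ] by rule 3.
/e/ — between /t/ and /z/; rule 1 does not apply here → [e].
/z/ stays [z].
/u/ — word-final; rule 1 does not apply here → [u].

[ˈzuɾĩmuɾezu]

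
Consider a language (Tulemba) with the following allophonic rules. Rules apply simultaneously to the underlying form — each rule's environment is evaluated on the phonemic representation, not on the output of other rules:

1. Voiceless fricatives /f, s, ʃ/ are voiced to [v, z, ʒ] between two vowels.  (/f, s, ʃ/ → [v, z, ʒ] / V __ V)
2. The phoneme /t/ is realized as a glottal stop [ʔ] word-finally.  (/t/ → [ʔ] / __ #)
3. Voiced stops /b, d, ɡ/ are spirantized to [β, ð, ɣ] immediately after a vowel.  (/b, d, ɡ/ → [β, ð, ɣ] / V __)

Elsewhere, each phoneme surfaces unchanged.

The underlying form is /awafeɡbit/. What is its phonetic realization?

/a/ stays [a].
/w/ stays [w].
/a/ stays [a].
/f/ (between /a/ and /e/) occurs between two vowels → [v] by rule 1.
/e/ (between /f/ and /ɡ/) is unaffected → [e].
Rule 3 applies to /ɡ/ (between /e/ and /b/: immediately after a vowel) → [ɣ].
/b/ (between /ɡ/ and /i/) fails the environment for rule 3, so it stays [b].
/i/ (between /b/ and /t/): no rule targets it → [i].
/t/ — word-final, word-finally — surfaces as [ʔ] (rule 2).

[awaveɣbiʔ]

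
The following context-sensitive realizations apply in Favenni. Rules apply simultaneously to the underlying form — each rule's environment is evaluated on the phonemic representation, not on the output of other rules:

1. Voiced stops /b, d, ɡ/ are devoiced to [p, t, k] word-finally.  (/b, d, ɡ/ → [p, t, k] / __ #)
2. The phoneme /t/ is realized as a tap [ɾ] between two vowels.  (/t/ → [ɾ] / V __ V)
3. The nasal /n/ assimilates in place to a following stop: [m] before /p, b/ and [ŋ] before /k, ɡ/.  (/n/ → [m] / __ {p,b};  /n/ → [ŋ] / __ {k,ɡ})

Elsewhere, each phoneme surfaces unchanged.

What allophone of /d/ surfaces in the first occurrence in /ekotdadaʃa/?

[d]

/d/ (between /t/ and /a/) is in the target of rule 1 but the environment (word-finally) is not met → [d].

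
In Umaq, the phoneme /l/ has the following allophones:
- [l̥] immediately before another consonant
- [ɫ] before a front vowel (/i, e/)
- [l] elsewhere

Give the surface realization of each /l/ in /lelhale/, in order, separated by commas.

Occurrence 1 (position 1): before a front vowel (/i, e/) → [ɫ].
Occurrence 2 (position 3): immediately before another consonant → [l̥].
Occurrence 3 (position 6): before a front vowel (/i, e/) → [ɫ].

[ɫ], [l̥], [ɫ]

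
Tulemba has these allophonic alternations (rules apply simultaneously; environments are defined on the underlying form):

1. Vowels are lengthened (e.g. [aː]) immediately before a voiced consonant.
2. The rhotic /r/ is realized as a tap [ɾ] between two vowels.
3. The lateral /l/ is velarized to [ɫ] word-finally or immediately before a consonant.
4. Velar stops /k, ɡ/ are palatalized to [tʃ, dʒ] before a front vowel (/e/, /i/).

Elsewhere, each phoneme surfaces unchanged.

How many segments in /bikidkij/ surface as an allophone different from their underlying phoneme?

4

Segments that undergo a rule: /k/ → [tʃ] (rule 4); /i/ → [iː] (rule 1); /k/ → [tʃ] (rule 4); /i/ → [iː] (rule 1).
All other segments surface unchanged.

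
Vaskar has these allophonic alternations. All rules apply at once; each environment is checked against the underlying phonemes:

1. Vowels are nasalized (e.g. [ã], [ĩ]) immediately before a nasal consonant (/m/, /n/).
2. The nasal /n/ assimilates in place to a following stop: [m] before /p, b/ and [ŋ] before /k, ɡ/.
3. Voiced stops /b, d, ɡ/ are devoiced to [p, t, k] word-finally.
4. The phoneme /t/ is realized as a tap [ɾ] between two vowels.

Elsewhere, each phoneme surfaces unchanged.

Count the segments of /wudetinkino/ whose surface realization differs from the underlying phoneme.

Segments that undergo a rule: /t/ → [ɾ] (rule 4); /i/ → [ĩ] (rule 1); /n/ → [ŋ] (rule 2); /i/ → [ĩ] (rule 1).
All other segments surface unchanged.

4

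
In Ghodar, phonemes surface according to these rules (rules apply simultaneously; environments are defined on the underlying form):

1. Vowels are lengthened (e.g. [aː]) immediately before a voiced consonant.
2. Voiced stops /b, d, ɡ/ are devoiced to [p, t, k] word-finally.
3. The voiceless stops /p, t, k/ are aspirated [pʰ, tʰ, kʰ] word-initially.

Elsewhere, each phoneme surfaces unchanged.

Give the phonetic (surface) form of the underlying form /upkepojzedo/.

[upkepoːjzeːdo]

/u/ (word-initial): rule 1 targets it, but not before a voiced consonant → unchanged [u].
/p/ (between /u/ and /k/) fails the environment for rule 3, so it stays [p].
/k/ (between /p/ and /e/) is in the target of rule 3 but the environment (word-initially) is not met → [k].
/e/ — between /k/ and /p/; rule 1 does not apply here → [e].
/p/ (between /e/ and /o/) fails the environment for rule 3, so it stays [p].
/o/ meets the environment for rule 1 (before a voiced consonant) → [oː].
/j/ — not in any rule's target class → [j].
/z/ — not in any rule's target class → [z].
/e/ meets the environment for rule 1 (before a voiced consonant) → [eː].
/d/ (between /e/ and /o/) fails the environment for rule 2, so it stays [d].
/o/ (word-final) fails the environment for rule 1, so it stays [o].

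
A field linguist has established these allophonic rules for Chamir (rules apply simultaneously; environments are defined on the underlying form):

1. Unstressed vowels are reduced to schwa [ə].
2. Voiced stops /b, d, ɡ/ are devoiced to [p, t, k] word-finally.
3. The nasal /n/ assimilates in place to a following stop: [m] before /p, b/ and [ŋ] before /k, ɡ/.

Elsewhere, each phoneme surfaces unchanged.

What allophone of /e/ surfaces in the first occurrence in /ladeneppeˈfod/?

/e/ (between /d/ and /n/): in an unstressed syllable, so rule 1 applies → [ə].

[ə]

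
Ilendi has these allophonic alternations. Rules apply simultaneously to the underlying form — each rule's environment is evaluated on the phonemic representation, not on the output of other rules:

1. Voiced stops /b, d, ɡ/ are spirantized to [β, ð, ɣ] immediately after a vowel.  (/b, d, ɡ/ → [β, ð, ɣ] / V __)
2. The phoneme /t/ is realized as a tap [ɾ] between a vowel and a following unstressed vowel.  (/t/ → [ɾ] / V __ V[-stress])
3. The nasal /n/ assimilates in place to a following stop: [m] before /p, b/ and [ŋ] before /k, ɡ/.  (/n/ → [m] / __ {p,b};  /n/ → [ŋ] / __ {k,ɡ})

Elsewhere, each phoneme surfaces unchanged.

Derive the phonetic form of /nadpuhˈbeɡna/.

[naðpuhˈbeɣna]

/n/ (word-initial) fails the environment for rule 3, so it stays [n].
/d/ (between /a/ and /p/) occurs immediately after a vowel → [ð] by rule 1.
/b/ (between /h/ and /e/): rule 1 targets it, but not immediately after a vowel → unchanged [b].
/ɡ/ (between /e/ and /n/): immediately after a vowel, so rule 1 applies → [ɣ].
/n/ (between /ɡ/ and /a/) fails the environment for rule 3, so it stays [n].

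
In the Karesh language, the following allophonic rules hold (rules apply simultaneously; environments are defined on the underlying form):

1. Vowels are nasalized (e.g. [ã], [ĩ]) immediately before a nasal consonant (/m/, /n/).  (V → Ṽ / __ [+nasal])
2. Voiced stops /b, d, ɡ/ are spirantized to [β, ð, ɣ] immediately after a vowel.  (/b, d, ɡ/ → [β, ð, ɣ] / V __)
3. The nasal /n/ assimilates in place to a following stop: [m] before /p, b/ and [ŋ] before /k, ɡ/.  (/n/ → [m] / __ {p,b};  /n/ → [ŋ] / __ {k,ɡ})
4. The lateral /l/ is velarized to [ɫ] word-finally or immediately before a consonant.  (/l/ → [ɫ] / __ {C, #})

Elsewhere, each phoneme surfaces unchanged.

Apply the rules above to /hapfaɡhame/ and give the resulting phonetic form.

/h/ (word-initial): no rule targets it → [h].
/a/ (between /h/ and /p/) fails the environment for rule 1, so it stays [a].
/p/ (between /a/ and /f/) is unaffected → [p].
/f/ stays [f].
/a/ (between /f/ and /ɡ/) fails the environment for rule 1, so it stays [a].
Rule 2 applies to /ɡ/ (between /a/ and /h/: immediately after a vowel) → [ɣ].
/h/ (between /ɡ/ and /a/): no rule targets it → [h].
Rule 1 applies to /a/ (between /h/ and /m/: before a nasal consonant) → [ã].
/m/ (between /a/ and /e/) is unaffected → [m].
/e/ (word-final) is in the target of rule 1 but the environment (before a nasal consonant) is not met → [e].

[hapfaɣhãme]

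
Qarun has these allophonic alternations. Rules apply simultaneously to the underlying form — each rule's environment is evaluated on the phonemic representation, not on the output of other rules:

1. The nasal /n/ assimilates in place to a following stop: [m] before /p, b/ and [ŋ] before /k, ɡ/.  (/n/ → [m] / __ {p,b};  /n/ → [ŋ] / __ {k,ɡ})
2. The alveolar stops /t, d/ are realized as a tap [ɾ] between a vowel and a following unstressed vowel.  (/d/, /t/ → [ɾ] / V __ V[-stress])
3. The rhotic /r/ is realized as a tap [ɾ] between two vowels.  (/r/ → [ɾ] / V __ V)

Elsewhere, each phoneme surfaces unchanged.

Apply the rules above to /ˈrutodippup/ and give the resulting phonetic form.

[ˈruɾoɾippup]

/r/ (word-initial) is in the target of rule 3 but the environment (between two vowels) is not met → [r].
/t/ meets the environment for rule 2 (between a vowel and a following unstressed vowel) → [ɾ].
/d/ (between /o/ and /i/) occurs between a vowel and a following unstressed vowel → [ɾ] by rule 2.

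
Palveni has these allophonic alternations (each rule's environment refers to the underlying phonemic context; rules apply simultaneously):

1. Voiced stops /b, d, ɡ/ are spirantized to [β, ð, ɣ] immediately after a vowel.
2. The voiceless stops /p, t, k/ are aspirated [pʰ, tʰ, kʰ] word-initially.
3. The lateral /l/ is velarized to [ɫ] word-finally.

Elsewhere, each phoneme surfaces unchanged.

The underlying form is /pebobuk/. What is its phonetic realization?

/p/ (word-initial): word-initially, so rule 2 applies → [pʰ].
/e/ — not in any rule's target class → [e].
/b/ — between /e/ and /o/, immediately after a vowel — surfaces as [β] (rule 1).
/o/ (between /b/ and /b/) is unaffected → [o].
/b/ — between /o/ and /u/, immediately after a vowel — surfaces as [β] (rule 1).
/u/ (between /b/ and /k/): no rule targets it → [u].
/k/ — word-final; rule 2 does not apply here → [k].

[pʰeβoβuk]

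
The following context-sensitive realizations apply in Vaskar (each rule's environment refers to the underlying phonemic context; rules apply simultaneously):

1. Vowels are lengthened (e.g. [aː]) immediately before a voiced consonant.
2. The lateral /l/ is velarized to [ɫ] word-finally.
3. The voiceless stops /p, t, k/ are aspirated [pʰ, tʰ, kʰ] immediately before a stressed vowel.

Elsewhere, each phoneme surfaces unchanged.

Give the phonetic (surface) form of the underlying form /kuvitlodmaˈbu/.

/k/ (word-initial): rule 3 targets it, but not immediately before a stressed vowel → unchanged [k].
/u/ (between /k/ and /v/) occurs before a voiced consonant → [uː] by rule 1.
/v/ stays [v].
/i/ (between /v/ and /t/): rule 1 targets it, but not before a voiced consonant → unchanged [i].
/t/ (between /i/ and /l/) is in the target of rule 3 but the environment (immediately before a stressed vowel) is not met → [t].
/l/ (between /t/ and /o/) fails the environment for rule 2, so it stays [l].
/o/ (between /l/ and /d/) occurs before a voiced consonant → [oː] by rule 1.
/d/ (between /o/ and /m/) is unaffected → [d].
/m/ stays [m].
Rule 1 applies to /a/ (between /m/ and /b/: before a voiced consonant) → [aː].
/b/ — not in any rule's target class → [b].
/u/ (word-final) is in the target of rule 1 but the environment (before a voiced consonant) is not met → [u].

[kuːvitloːdmaːˈbu]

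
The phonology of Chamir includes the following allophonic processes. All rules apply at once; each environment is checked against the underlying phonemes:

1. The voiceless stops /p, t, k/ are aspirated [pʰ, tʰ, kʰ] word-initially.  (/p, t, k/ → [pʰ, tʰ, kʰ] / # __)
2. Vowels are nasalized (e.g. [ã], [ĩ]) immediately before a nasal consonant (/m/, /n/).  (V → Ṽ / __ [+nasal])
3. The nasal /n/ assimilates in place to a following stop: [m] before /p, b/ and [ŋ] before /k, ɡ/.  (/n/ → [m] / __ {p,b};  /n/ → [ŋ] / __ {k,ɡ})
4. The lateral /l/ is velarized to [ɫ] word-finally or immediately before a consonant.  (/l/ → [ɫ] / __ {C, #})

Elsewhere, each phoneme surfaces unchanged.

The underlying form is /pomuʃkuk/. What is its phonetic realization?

[pʰõmuʃkuk]

/p/ meets the environment for rule 1 (word-initially) → [pʰ].
/o/ (between /p/ and /m/) occurs before a nasal consonant → [õ] by rule 2.
/m/ stays [m].
/u/ (between /m/ and /ʃ/): rule 2 targets it, but not before a nasal consonant → unchanged [u].
/ʃ/ stays [ʃ].
/k/ (between /ʃ/ and /u/) fails the environment for rule 1, so it stays [k].
/u/ (between /k/ and /k/) fails the environment for rule 2, so it stays [u].
/k/ — word-final; rule 1 does not apply here → [k].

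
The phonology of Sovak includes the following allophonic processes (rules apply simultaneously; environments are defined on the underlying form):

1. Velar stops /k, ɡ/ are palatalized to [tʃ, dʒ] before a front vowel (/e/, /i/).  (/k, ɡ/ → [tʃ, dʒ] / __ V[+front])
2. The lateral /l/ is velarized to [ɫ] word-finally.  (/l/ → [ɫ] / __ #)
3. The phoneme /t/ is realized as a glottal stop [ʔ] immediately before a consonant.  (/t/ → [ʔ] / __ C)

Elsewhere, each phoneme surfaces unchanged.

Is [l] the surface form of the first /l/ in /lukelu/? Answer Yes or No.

Yes

/l/ (word-initial) fails the environment for rule 2, so it stays [l].
The actual realization is [l], which matches [l].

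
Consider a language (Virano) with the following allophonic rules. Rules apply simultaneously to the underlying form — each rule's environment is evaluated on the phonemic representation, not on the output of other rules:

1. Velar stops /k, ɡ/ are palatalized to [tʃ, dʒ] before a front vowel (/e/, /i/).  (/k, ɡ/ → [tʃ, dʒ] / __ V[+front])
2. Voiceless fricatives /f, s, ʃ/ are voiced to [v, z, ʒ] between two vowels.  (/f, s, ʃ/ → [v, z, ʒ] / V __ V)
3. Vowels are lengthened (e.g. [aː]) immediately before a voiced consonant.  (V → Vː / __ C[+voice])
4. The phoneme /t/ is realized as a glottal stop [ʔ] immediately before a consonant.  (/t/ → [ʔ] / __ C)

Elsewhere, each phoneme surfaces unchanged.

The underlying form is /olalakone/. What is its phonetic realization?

[oːlaːlakoːne]

/o/ meets the environment for rule 3 (before a voiced consonant) → [oː].
/l/ — not in any rule's target class → [l].
/a/ (between /l/ and /l/): before a voiced consonant, so rule 3 applies → [aː].
/l/ stays [l].
/a/ (between /l/ and /k/) fails the environment for rule 3, so it stays [a].
/k/ (between /a/ and /o/) fails the environment for rule 1, so it stays [k].
/o/ meets the environment for rule 3 (before a voiced consonant) → [oː].
/n/ stays [n].
/e/ — word-final; rule 3 does not apply here → [e].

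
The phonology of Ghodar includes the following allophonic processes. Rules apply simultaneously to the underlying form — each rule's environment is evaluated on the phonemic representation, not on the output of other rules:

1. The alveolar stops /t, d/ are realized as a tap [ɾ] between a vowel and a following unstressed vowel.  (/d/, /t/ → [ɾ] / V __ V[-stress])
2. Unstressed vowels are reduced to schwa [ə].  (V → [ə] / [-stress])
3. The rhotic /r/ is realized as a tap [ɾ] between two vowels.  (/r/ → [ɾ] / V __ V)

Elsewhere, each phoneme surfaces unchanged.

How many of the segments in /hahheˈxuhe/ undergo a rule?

3

Segments that undergo a rule: /a/ → [ə] (rule 2); /e/ → [ə] (rule 2); /e/ → [ə] (rule 2).
All other segments surface unchanged.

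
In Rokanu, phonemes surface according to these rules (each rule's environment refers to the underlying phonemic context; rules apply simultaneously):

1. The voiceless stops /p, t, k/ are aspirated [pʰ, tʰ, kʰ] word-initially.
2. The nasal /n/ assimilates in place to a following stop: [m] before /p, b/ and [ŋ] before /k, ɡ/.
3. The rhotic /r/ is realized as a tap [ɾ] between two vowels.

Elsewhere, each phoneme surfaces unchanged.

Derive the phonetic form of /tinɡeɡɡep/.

/t/ (word-initial) occurs word-initially → [tʰ] by rule 1.
/i/ (between /t/ and /n/) is unaffected → [i].
/n/ (between /i/ and /ɡ/) occurs before a labial or velar stop → [ŋ] by rule 2.
/ɡ/ (between /n/ and /e/) is unaffected → [ɡ].
/e/ (between /ɡ/ and /ɡ/): no rule targets it → [e].
/ɡ/ (between /e/ and /ɡ/): no rule targets it → [ɡ].
/ɡ/ (between /ɡ/ and /e/): no rule targets it → [ɡ].
/e/ — not in any rule's target class → [e].
/p/ (word-final) is in the target of rule 1 but the environment (word-initially) is not met → [p].

[tʰiŋɡeɡɡep]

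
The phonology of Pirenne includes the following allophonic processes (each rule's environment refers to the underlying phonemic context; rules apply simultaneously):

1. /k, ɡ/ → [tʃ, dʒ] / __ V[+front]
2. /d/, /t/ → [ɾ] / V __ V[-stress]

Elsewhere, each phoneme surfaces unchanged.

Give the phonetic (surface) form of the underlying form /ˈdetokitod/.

[ˈdeɾotʃiɾod]

/d/ (word-initial) fails the environment for rule 2, so it stays [d].
/e/ (between /d/ and /t/) is unaffected → [e].
/t/ — between /e/ and /o/, between a vowel and a following unstressed vowel — surfaces as [ɾ] (rule 2).
/o/ stays [o].
/k/ — between /o/ and /i/, before a front vowel — surfaces as [tʃ] (rule 1).
/i/ (between /k/ and /t/) is unaffected → [i].
/t/ — between /i/ and /o/, between a vowel and a following unstressed vowel — surfaces as [ɾ] (rule 2).
/o/ (between /t/ and /d/) is unaffected → [o].
/d/ — word-final; rule 2 does not apply here → [d].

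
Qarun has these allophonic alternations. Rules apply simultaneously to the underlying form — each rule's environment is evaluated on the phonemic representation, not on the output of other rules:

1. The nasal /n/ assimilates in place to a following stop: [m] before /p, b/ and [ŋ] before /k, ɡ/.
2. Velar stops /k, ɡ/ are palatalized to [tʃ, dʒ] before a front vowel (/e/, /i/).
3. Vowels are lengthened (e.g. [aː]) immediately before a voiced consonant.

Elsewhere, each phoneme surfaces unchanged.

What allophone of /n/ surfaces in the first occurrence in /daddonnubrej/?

/n/ (between /o/ and /n/) is in the target of rule 1 but the environment (before a labial or velar stop) is not met → [n].

[n]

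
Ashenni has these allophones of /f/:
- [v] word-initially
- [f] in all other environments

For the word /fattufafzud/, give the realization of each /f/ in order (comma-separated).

[v], [f], [f]

Occurrence 1 (position 1): word-initially → [v].
Occurrence 2 (position 6): no conditioning environment matches → elsewhere allophone [f].
Occurrence 3 (position 8): no conditioning environment matches → elsewhere allophone [f].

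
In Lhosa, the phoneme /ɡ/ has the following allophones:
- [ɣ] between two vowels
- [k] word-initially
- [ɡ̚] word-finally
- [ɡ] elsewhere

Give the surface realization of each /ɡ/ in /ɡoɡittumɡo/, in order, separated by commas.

Occurrence 1 (position 1): word-initially → [k].
Occurrence 2 (position 3): between two vowels → [ɣ].
Occurrence 3 (position 9): no conditioning environment matches → elsewhere allophone [ɡ].

[k], [ɣ], [ɡ]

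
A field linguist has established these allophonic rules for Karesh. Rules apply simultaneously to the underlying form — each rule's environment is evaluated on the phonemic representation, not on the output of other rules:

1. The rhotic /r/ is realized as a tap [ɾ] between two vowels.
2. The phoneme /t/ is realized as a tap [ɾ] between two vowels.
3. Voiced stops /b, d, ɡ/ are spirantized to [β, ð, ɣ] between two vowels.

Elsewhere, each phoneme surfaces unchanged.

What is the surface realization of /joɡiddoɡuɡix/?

[joɣiddoɣuɣix]

/j/ — not in any rule's target class → [j].
/o/ stays [o].
/ɡ/ — between /o/ and /i/, between two vowels — surfaces as [ɣ] (rule 3).
/i/ (between /ɡ/ and /d/): no rule targets it → [i].
/d/ (between /i/ and /d/) fails the environment for rule 3, so it stays [d].
/d/ — between /d/ and /o/; rule 3 does not apply here → [d].
/o/ (between /d/ and /ɡ/): no rule targets it → [o].
/ɡ/ (between /o/ and /u/) occurs between two vowels → [ɣ] by rule 3.
/u/ (between /ɡ/ and /ɡ/) is unaffected → [u].
/ɡ/ meets the environment for rule 3 (between two vowels) → [ɣ].
/i/ (between /ɡ/ and /x/): no rule targets it → [i].
/x/ (word-final) is unaffected → [x].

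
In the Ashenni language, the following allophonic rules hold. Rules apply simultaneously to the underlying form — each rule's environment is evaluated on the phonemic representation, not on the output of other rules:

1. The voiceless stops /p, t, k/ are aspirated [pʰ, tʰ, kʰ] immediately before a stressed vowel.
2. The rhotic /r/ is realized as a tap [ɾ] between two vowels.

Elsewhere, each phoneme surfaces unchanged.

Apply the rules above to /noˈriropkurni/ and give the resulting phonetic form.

/n/ — not in any rule's target class → [n].
/o/ — not in any rule's target class → [o].
/r/ (between /o/ and /i/) occurs between two vowels → [ɾ] by rule 2.
/i/ (between /r/ and /r/): no rule targets it → [i].
/r/ (between /i/ and /o/): between two vowels, so rule 2 applies → [ɾ].
/o/ (between /r/ and /p/) is unaffected → [o].
/p/ — between /o/ and /k/; rule 1 does not apply here → [p].
/k/ (between /p/ and /u/) is in the target of rule 1 but the environment (immediately before a stressed vowel) is not met → [k].
/u/ (between /k/ and /r/): no rule targets it → [u].
/r/ — between /u/ and /n/; rule 2 does not apply here → [r].
/n/ — not in any rule's target class → [n].
/i/ (word-final): no rule targets it → [i].

[noˈɾiɾopkurni]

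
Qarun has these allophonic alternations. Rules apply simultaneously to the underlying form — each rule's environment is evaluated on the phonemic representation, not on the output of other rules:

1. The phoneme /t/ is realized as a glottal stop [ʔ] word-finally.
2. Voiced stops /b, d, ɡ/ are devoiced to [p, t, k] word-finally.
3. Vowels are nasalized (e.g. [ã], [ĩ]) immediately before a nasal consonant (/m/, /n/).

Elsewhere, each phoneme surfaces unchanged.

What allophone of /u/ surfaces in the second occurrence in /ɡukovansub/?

/u/ (between /s/ and /b/) fails the environment for rule 3, so it stays [u].

[u]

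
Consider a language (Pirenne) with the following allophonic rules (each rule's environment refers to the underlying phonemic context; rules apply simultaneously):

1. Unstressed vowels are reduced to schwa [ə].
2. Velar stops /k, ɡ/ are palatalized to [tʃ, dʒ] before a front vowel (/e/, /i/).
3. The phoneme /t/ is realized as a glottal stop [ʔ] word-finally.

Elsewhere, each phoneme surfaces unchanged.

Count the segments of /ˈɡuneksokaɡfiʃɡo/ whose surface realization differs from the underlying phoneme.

5

Segments that undergo a rule: /e/ → [ə] (rule 1); /o/ → [ə] (rule 1); /a/ → [ə] (rule 1); /i/ → [ə] (rule 1); /o/ → [ə] (rule 1).
All other segments surface unchanged.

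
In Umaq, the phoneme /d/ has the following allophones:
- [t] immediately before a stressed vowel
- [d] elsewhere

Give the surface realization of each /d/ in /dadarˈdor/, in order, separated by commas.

Occurrence 1 (position 1): no conditioning environment matches → elsewhere allophone [d].
Occurrence 2 (position 3): no conditioning environment matches → elsewhere allophone [d].
Occurrence 3 (position 6): immediately before a stressed vowel → [t].

[d], [d], [t]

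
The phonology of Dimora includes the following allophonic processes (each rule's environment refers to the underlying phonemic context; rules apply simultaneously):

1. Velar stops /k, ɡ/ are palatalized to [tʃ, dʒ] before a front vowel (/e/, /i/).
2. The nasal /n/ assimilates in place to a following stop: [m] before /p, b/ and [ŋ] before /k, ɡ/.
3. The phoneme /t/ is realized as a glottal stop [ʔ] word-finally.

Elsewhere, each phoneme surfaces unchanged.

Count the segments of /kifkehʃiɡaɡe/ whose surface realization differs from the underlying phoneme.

Segments that undergo a rule: /k/ → [tʃ] (rule 1); /k/ → [tʃ] (rule 1); /ɡ/ → [dʒ] (rule 1).
All other segments surface unchanged.

3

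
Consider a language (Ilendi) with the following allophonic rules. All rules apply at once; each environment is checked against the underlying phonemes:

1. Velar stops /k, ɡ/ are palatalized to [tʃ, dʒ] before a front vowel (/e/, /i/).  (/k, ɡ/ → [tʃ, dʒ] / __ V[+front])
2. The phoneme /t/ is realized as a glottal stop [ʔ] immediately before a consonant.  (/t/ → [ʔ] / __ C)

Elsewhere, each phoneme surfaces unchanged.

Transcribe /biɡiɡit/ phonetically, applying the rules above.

Rule 1 applies to /ɡ/ (between /i/ and /i/: before a front vowel) → [dʒ].
/ɡ/ (between /i/ and /i/): before a front vowel, so rule 1 applies → [dʒ].
/t/ (word-final) is in the target of rule 2 but the environment (immediately before a consonant) is not met → [t].

[bidʒidʒit]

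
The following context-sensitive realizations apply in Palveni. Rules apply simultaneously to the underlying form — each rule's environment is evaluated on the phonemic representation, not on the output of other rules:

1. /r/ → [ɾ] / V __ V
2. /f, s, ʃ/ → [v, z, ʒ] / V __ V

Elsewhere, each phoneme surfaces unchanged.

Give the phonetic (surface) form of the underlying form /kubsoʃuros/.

[kubsoʒuɾos]

/s/ (between /b/ and /o/): rule 2 targets it, but not between two vowels → unchanged [s].
/ʃ/ (between /o/ and /u/) occurs between two vowels → [ʒ] by rule 2.
/r/ (between /u/ and /o/) occurs between two vowels → [ɾ] by rule 1.
/s/ (word-final) is in the target of rule 2 but the environment (between two vowels) is not met → [s].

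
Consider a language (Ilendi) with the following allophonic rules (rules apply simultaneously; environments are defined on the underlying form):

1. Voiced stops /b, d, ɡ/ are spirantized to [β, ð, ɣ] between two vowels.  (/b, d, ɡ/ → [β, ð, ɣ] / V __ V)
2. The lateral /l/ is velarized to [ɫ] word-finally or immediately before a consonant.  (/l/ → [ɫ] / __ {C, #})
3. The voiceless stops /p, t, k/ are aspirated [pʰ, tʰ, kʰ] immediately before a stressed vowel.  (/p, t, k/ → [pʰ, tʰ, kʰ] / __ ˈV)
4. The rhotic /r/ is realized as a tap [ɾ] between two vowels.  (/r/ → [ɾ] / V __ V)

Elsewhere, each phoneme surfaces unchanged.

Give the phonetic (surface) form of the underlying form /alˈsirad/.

[aɫˈsiɾad]

/a/ — not in any rule's target class → [a].
/l/ (between /a/ and /s/) occurs word-finally or immediately before a consonant → [ɫ] by rule 2.
/s/ stays [s].
/i/ — not in any rule's target class → [i].
/r/ — between /i/ and /a/, between two vowels — surfaces as [ɾ] (rule 4).
/a/ (between /r/ and /d/): no rule targets it → [a].
/d/ (word-final) is in the target of rule 1 but the environment (between two vowels) is not met → [d].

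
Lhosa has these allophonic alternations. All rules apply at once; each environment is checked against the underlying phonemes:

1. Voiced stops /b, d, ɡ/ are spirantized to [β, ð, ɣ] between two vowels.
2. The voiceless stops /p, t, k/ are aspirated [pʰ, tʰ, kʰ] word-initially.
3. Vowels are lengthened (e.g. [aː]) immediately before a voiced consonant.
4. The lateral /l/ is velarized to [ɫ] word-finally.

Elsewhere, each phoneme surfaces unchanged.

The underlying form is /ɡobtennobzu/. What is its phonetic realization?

[ɡoːbteːnnoːbzu]

/ɡ/ (word-initial) is in the target of rule 1 but the environment (between two vowels) is not met → [ɡ].
/o/ (between /ɡ/ and /b/) occurs before a voiced consonant → [oː] by rule 3.
/b/ — between /o/ and /t/; rule 1 does not apply here → [b].
/t/ (between /b/ and /e/) fails the environment for rule 2, so it stays [t].
/e/ — between /t/ and /n/, before a voiced consonant — surfaces as [eː] (rule 3).
/o/ (between /n/ and /b/) occurs before a voiced consonant → [oː] by rule 3.
/b/ (between /o/ and /z/) is in the target of rule 1 but the environment (between two vowels) is not met → [b].
/u/ — word-final; rule 3 does not apply here → [u].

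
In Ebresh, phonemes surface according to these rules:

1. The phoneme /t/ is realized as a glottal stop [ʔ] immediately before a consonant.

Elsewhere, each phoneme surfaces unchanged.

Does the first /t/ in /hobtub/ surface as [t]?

/t/ — between /b/ and /u/; rule 1 does not apply here → [t].
The actual realization is [t], which matches [t].

Yes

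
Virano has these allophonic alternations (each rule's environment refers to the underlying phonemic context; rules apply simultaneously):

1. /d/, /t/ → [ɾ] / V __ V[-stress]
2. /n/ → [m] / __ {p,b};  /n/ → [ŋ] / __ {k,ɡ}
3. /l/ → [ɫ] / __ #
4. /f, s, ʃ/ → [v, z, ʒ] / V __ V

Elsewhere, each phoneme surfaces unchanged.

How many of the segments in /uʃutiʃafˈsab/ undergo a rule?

3

Segments that undergo a rule: /ʃ/ → [ʒ] (rule 4); /t/ → [ɾ] (rule 1); /ʃ/ → [ʒ] (rule 4).
All other segments surface unchanged.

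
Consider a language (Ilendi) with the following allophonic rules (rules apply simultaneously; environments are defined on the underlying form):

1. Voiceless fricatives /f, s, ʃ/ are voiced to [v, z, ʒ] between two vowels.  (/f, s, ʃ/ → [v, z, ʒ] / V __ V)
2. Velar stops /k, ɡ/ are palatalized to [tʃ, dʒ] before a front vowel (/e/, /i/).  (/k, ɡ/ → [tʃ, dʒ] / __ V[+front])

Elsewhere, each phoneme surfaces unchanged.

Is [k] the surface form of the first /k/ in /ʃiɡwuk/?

/k/ — word-final; rule 2 does not apply here → [k].
The actual realization is [k], which matches [k].

Yes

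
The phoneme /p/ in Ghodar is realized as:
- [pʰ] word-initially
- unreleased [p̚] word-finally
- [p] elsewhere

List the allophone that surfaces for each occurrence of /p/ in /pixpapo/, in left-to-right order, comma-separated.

[pʰ], [p], [p]

Occurrence 1 (position 1): word-initially → [pʰ].
Occurrence 2 (position 4): no conditioning environment matches → elsewhere allophone [p].
Occurrence 3 (position 6): no conditioning environment matches → elsewhere allophone [p].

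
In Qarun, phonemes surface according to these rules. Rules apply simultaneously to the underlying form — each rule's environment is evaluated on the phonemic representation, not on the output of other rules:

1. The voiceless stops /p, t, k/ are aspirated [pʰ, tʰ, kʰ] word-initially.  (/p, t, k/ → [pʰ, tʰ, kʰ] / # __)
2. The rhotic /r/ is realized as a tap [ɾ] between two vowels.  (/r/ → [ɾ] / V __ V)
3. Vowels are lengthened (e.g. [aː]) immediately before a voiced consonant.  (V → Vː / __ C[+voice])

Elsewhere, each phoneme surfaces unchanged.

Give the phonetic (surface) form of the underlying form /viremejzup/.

[viːɾeːmeːjzup]

/v/ (word-initial) is unaffected → [v].
/i/ (between /v/ and /r/): before a voiced consonant, so rule 3 applies → [iː].
/r/ — between /i/ and /e/, between two vowels — surfaces as [ɾ] (rule 2).
Rule 3 applies to /e/ (between /r/ and /m/: before a voiced consonant) → [eː].
/m/ — not in any rule's target class → [m].
/e/ (between /m/ and /j/) occurs before a voiced consonant → [eː] by rule 3.
/j/ (between /e/ and /z/): no rule targets it → [j].
/z/ (between /j/ and /u/) is unaffected → [z].
/u/ — between /z/ and /p/; rule 3 does not apply here → [u].
/p/ (word-final) fails the environment for rule 1, so it stays [p].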